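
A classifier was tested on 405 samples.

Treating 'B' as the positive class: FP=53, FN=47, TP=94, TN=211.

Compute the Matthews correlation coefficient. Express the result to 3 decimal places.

0.462

MCC = (TP·TN − FP·FN) / √((TP+FP)(TP+FN)(TN+FP)(TN+FN))
Numerator = 94·211 − 53·47 = 17343
Denominator = √(147·141·264·258) = √1411757424 = 37573.3606
MCC = 17343 / 37573.3606 = 0.462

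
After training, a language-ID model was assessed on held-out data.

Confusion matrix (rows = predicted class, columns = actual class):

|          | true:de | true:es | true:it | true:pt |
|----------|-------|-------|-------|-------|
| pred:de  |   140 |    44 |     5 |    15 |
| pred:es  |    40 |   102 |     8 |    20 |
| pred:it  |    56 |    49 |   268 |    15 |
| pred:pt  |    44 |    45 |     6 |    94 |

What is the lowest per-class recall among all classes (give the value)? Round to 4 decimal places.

0.4250

Per-class recall (TP/(TP+FN)):
  de: TP=140, FN=40+56+44=140 → 140/280 = 0.50000
  es: TP=102, FN=44+49+45=138 → 102/240 = 0.42500
  it: TP=268, FN=5+8+6=19 → 268/287 = 0.93380
  pt: TP=94, FN=15+20+15=50 → 94/144 = 0.65278
Lowest is class 'es' with recall = 0.4250.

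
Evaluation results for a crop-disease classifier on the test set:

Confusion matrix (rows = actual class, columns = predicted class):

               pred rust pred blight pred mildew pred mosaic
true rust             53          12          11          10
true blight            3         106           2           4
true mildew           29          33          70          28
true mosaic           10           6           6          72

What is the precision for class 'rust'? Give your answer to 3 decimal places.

0.558

Treat 'rust' as positive and all other classes as negative.
precision = TP/(TP+FP).
rust: TP=53, FP=3+29+10=42 → 53/95 = 0.5579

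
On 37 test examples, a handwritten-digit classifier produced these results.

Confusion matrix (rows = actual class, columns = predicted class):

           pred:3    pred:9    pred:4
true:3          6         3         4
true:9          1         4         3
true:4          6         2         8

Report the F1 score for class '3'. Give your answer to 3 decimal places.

0.462

One-vs-rest for '3': TP = diagonal; FP = other classes predicted '3'; FN = '3' predicted as other.
F1 score = 2·TP/(2·TP+FP+FN).
3: TP=6, FP=1+6=7, FN=3+4=7 → 12/26 = 0.4615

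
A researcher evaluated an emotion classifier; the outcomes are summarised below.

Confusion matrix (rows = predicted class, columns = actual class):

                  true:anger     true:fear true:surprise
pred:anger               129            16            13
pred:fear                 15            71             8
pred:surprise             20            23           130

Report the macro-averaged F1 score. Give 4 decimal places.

0.7666

Per-class F1 score (2·TP/(2·TP+FP+FN)):
  anger: TP=129, FP=16+13=29, FN=15+20=35 → 258/322 = 0.80124
  fear: TP=71, FP=15+8=23, FN=16+23=39 → 142/204 = 0.69608
  surprise: TP=130, FP=20+23=43, FN=13+8=21 → 260/324 = 0.80247
Macro-F1 score = mean = (0.80124 + 0.69608 + 0.80247) / 3 = 0.7666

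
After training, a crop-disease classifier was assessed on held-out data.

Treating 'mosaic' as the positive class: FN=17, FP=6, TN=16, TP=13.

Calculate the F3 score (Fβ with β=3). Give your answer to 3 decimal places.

0.450

Fβ = (1+β²)·TP / ((1+β²)·TP + β²·FN + FP), with β²=9
= 10·13 / (10·13 + 9·17 + 6) = 0.450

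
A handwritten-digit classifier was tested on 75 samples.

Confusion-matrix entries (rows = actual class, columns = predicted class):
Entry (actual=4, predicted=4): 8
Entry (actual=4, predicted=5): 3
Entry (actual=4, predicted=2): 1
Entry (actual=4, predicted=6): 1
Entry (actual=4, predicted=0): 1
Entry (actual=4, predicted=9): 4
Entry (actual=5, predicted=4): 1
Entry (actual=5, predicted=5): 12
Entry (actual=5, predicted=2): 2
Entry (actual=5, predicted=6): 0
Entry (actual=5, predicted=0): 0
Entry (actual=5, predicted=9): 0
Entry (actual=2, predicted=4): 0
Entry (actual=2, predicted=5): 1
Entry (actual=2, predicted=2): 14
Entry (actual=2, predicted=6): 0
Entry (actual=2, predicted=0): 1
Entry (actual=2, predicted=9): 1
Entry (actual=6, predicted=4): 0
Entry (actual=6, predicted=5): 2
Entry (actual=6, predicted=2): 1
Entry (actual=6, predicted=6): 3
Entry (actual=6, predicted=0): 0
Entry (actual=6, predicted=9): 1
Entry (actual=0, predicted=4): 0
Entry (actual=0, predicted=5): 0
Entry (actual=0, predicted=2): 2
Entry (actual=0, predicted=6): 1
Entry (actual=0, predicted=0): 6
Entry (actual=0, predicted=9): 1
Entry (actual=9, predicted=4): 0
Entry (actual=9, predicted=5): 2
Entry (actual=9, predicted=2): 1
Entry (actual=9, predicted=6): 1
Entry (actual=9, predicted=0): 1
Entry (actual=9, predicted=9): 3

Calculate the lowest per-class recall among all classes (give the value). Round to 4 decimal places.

0.3750

Per-class recall (TP/(TP+FN)):
  4: TP=8, FN=3+1+1+1+4=10 → 8/18 = 0.44444
  5: TP=12, FN=1+2+0+0+0=3 → 12/15 = 0.80000
  2: TP=14, FN=0+1+0+1+1=3 → 14/17 = 0.82353
  6: TP=3, FN=0+2+1+0+1=4 → 3/7 = 0.42857
  0: TP=6, FN=0+0+2+1+1=4 → 6/10 = 0.60000
  9: TP=3, FN=0+2+1+1+1=5 → 3/8 = 0.37500
Lowest is class '9' with recall = 0.3750.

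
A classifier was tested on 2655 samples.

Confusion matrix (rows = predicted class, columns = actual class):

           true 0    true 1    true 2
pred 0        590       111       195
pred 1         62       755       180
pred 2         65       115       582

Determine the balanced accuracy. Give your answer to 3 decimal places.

Balanced accuracy = mean of per-class recall.
  0: recall = 590/717 = 0.8229
  1: recall = 755/981 = 0.7696
  2: recall = 582/957 = 0.6082
Mean = (0.8229 + 0.7696 + 0.6082) / 3 = 0.734

0.734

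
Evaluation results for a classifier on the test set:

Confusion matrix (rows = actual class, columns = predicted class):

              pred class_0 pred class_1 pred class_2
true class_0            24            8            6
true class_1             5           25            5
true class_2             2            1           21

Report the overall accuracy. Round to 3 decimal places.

Accuracy = trace / total = (24+25+21=70) / 97 = 70/97 = 0.722

0.722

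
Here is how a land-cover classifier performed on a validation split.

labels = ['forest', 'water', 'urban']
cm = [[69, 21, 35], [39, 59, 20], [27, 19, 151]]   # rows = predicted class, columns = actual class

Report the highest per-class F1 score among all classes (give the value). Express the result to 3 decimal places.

0.749

Per-class F1 score (2·TP/(2·TP+FP+FN)):
  forest: TP=69, FP=21+35=56, FN=39+27=66 → 138/260 = 0.5308
  water: TP=59, FP=39+20=59, FN=21+19=40 → 118/217 = 0.5438
  urban: TP=151, FP=27+19=46, FN=35+20=55 → 302/403 = 0.7494
Highest is class 'urban' with F1 score = 0.749.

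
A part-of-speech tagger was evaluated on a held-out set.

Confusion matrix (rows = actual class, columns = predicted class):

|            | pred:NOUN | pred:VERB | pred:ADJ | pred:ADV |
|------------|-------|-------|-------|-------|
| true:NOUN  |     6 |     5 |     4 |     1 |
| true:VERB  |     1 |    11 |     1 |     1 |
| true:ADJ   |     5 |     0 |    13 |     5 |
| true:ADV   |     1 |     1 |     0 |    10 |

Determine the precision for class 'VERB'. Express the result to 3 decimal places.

0.647

Treat 'VERB' as positive and all other classes as negative.
precision = TP/(TP+FP).
VERB: TP=11, FP=5+0+1=6 → 11/17 = 0.6471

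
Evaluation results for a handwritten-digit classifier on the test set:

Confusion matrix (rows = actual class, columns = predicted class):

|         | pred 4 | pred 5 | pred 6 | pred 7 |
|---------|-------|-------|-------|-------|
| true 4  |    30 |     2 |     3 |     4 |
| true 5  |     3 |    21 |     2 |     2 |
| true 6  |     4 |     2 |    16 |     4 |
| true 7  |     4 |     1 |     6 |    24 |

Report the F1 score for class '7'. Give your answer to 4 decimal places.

0.6957

F1 score = 2·TP/(2·TP+FP+FN).
7: TP=24, FP=4+2+4=10, FN=4+1+6=11 → 48/69 = 0.69565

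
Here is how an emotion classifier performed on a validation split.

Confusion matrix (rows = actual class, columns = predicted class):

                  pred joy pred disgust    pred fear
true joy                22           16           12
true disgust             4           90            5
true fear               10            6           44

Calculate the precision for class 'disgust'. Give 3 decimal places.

Take TP from the diagonal, FP from the rest of the 'disgust' prediction marginal, FN from the rest of the 'disgust' actual marginal.
precision = TP/(TP+FP).
disgust: TP=90, FP=16+6=22 → 90/112 = 0.8036

0.804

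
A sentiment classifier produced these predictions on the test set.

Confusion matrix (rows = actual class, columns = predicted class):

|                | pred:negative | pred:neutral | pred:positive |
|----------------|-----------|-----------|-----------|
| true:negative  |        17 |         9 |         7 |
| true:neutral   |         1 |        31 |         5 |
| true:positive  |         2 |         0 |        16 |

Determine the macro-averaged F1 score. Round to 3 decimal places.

0.714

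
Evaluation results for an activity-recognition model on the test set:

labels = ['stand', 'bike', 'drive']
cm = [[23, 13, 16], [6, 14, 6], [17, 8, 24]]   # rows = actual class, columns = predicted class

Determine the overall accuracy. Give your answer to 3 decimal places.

0.480

Accuracy = trace / total = (23+14+24=61) / 127 = 61/127 = 0.480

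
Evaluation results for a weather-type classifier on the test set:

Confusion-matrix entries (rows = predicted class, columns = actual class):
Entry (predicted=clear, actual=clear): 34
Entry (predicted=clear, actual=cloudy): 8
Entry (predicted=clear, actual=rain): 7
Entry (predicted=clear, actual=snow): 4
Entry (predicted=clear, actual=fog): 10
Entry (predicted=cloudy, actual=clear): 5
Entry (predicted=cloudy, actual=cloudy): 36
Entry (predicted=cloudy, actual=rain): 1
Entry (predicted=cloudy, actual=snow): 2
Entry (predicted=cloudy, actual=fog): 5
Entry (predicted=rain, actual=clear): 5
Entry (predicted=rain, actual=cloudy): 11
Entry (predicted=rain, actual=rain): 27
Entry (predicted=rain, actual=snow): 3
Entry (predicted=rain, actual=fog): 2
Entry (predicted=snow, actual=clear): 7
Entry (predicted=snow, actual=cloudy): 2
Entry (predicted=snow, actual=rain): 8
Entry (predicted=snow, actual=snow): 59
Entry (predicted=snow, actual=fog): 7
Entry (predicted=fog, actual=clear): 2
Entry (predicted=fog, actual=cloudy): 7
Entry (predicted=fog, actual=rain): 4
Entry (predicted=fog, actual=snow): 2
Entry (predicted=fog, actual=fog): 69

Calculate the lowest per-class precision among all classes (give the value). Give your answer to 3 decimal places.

0.540

Per-class precision (TP/(TP+FP)):
  clear: TP=34, FP=8+7+4+10=29 → 34/63 = 0.5397
  cloudy: TP=36, FP=5+1+2+5=13 → 36/49 = 0.7347
  rain: TP=27, FP=5+11+3+2=21 → 27/48 = 0.5625
  snow: TP=59, FP=7+2+8+7=24 → 59/83 = 0.7108
  fog: TP=69, FP=2+7+4+2=15 → 69/84 = 0.8214
Lowest is class 'clear' with precision = 0.540.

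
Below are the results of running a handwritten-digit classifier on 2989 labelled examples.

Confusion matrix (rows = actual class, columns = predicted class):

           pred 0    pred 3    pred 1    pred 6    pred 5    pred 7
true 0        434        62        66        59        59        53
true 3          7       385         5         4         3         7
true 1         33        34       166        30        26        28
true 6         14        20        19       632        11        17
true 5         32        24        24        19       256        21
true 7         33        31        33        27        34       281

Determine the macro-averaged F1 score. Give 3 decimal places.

Per-class F1 score (2·TP/(2·TP+FP+FN)):
  0: TP=434, FP=7+33+14+32+33=119, FN=62+66+59+59+53=299 → 868/1286 = 0.6750
  3: TP=385, FP=62+34+20+24+31=171, FN=7+5+4+3+7=26 → 770/967 = 0.7963
  1: TP=166, FP=66+5+19+24+33=147, FN=33+34+30+26+28=151 → 332/630 = 0.5270
  6: TP=632, FP=59+4+30+19+27=139, FN=14+20+19+11+17=81 → 1264/1484 = 0.8518
  5: TP=256, FP=59+3+26+11+34=133, FN=32+24+24+19+21=120 → 512/765 = 0.6693
  7: TP=281, FP=53+7+28+17+21=126, FN=33+31+33+27+34=158 → 562/846 = 0.6643
Macro-F1 score = mean = (0.6750 + 0.7963 + 0.5270 + 0.8518 + 0.6693 + 0.6643) / 6 = 0.697

0.697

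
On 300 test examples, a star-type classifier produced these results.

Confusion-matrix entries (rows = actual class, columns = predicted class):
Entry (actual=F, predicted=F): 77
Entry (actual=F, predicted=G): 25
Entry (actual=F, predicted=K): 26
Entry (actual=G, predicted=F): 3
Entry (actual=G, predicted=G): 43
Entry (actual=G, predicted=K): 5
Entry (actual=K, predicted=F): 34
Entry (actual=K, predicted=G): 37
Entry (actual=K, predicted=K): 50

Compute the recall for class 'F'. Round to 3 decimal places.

0.602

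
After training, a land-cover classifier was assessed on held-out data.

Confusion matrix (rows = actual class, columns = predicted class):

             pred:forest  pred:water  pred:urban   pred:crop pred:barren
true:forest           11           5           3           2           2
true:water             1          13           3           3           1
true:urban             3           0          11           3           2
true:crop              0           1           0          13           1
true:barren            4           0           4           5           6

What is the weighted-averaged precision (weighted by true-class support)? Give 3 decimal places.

Per-class precision (TP/(TP+FP)):
  forest: TP=11, FP=1+3+0+4=8 → 11/19 = 0.5789
  water: TP=13, FP=5+0+1+0=6 → 13/19 = 0.6842
  urban: TP=11, FP=3+3+0+4=10 → 11/21 = 0.5238
  crop: TP=13, FP=2+3+3+5=13 → 13/26 = 0.5000
  barren: TP=6, FP=2+1+2+1=6 → 6/12 = 0.5000
Weighted-precision = Σ (supportᵢ/N)·precisionᵢ with N=97: (23/97)·0.5789 + (21/97)·0.6842 + (19/97)·0.5238 + (15/97)·0.5000 + (19/97)·0.5000 = 0.563

0.563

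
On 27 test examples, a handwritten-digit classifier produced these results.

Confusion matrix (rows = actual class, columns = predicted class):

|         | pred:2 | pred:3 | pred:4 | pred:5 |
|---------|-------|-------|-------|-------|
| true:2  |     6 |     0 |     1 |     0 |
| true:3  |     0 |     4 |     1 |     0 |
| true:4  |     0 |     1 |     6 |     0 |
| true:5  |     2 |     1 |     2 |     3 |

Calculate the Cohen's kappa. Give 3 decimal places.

Observed agreement pₒ = trace/N = 19/27 = 0.7037
Expected agreement pₑ = Σ (rowᵢ·colᵢ)/N² = (7·8 + 5·6 + 7·10 + 8·3)/27² = 0.2469
κ = (pₒ − pₑ)/(1 − pₑ) = (0.7037 − 0.2469)/(1 − 0.2469) = 0.607

0.607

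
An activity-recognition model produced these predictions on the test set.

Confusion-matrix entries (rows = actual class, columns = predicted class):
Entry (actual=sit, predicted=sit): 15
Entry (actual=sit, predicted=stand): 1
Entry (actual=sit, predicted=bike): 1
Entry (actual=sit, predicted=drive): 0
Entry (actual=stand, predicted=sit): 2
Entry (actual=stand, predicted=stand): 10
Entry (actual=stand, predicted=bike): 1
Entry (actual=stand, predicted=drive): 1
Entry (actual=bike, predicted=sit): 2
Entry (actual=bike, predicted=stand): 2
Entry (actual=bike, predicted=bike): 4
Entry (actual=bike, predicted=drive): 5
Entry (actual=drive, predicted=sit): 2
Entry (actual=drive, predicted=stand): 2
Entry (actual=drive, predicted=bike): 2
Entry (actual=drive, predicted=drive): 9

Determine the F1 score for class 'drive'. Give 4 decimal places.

0.6000

Take TP from the diagonal, FP from the rest of the 'drive' prediction marginal, FN from the rest of the 'drive' actual marginal.
F1 score = 2·TP/(2·TP+FP+FN).
drive: TP=9, FP=0+1+5=6, FN=2+2+2=6 → 18/30 = 0.60000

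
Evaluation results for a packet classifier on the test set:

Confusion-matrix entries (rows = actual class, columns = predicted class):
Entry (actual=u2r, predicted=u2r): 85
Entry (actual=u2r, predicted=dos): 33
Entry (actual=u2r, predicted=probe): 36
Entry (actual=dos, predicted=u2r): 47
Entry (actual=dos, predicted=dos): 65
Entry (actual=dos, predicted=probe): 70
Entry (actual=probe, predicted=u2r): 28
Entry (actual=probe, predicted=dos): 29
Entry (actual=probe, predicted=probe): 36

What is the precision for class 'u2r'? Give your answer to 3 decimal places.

One-vs-rest for 'u2r': TP = diagonal; FP = other classes predicted 'u2r'; FN = 'u2r' predicted as other.
precision = TP/(TP+FP).
u2r: TP=85, FP=47+28=75 → 85/160 = 0.5313

0.531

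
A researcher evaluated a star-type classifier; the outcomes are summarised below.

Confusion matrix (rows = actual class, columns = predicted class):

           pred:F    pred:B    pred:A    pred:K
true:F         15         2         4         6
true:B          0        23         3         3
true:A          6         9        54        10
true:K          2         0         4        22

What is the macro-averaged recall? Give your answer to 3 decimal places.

0.704

Per-class recall (TP/(TP+FN)):
  F: TP=15, FN=2+4+6=12 → 15/27 = 0.5556
  B: TP=23, FN=0+3+3=6 → 23/29 = 0.7931
  A: TP=54, FN=6+9+10=25 → 54/79 = 0.6835
  K: TP=22, FN=2+0+4=6 → 22/28 = 0.7857
Macro-recall = mean = (0.5556 + 0.7931 + 0.6835 + 0.7857) / 4 = 0.704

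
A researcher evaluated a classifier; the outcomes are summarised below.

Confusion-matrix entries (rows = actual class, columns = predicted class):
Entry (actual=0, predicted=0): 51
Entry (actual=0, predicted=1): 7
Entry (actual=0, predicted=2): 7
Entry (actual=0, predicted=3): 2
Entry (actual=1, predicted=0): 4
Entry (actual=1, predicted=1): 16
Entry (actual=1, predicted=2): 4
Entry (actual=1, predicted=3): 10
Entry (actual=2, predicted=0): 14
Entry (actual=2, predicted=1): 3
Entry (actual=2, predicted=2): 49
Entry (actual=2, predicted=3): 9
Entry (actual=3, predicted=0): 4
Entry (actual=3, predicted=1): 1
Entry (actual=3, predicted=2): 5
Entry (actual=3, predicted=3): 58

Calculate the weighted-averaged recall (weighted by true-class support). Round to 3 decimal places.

Per-class recall (TP/(TP+FN)):
  0: TP=51, FN=7+7+2=16 → 51/67 = 0.7612
  1: TP=16, FN=4+4+10=18 → 16/34 = 0.4706
  2: TP=49, FN=14+3+9=26 → 49/75 = 0.6533
  3: TP=58, FN=4+1+5=10 → 58/68 = 0.8529
Weighted-recall = Σ (supportᵢ/N)·recallᵢ with N=244: (67/244)·0.7612 + (34/244)·0.4706 + (75/244)·0.6533 + (68/244)·0.8529 = 0.713

0.713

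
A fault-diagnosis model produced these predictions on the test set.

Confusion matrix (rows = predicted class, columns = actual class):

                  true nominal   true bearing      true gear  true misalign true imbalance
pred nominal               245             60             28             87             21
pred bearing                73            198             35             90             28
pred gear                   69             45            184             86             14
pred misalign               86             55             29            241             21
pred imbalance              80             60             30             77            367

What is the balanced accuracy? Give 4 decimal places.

Balanced accuracy = mean of per-class recall.
  nominal: recall = 245/553 = 0.44304
  bearing: recall = 198/418 = 0.47368
  gear: recall = 184/306 = 0.60131
  misalign: recall = 241/581 = 0.41480
  imbalance: recall = 367/451 = 0.81375
Mean = (0.44304 + 0.47368 + 0.60131 + 0.41480 + 0.81375) / 5 = 0.5493

0.5493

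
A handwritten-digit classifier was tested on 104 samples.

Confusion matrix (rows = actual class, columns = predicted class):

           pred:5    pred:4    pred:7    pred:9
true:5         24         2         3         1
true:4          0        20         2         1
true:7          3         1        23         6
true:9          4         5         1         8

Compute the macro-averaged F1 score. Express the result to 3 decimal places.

Per-class F1 score (2·TP/(2·TP+FP+FN)):
  5: TP=24, FP=0+3+4=7, FN=2+3+1=6 → 48/61 = 0.7869
  4: TP=20, FP=2+1+5=8, FN=0+2+1=3 → 40/51 = 0.7843
  7: TP=23, FP=3+2+1=6, FN=3+1+6=10 → 46/62 = 0.7419
  9: TP=8, FP=1+1+6=8, FN=4+5+1=10 → 16/34 = 0.4706
Macro-F1 score = mean = (0.7869 + 0.7843 + 0.7419 + 0.4706) / 4 = 0.696

0.696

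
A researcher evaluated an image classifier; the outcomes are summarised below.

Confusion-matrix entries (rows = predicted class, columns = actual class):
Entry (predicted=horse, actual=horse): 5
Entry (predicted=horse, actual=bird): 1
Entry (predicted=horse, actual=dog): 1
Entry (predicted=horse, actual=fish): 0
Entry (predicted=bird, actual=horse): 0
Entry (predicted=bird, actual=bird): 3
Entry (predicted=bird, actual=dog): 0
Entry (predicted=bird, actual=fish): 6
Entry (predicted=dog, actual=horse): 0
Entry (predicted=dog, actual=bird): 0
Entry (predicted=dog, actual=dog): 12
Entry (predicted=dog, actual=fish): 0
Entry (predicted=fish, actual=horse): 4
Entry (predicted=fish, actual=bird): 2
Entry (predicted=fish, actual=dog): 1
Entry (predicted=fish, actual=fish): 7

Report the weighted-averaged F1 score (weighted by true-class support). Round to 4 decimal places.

Per-class F1 score (2·TP/(2·TP+FP+FN)):
  horse: TP=5, FP=1+1+0=2, FN=0+0+4=4 → 10/16 = 0.62500
  bird: TP=3, FP=0+0+6=6, FN=1+0+2=3 → 6/15 = 0.40000
  dog: TP=12, FP=0+0+0=0, FN=1+0+1=2 → 24/26 = 0.92308
  fish: TP=7, FP=4+2+1=7, FN=0+6+0=6 → 14/27 = 0.51852
Weighted-F1 score = Σ (supportᵢ/N)·F1 scoreᵢ with N=42: (9/42)·0.62500 + (6/42)·0.40000 + (14/42)·0.92308 + (13/42)·0.51852 = 0.6593

0.6593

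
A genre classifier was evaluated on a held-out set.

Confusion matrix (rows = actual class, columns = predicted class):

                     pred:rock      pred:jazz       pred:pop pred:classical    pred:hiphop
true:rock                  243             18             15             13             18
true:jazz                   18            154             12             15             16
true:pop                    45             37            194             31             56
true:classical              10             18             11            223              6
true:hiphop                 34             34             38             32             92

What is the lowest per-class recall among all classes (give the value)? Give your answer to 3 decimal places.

0.400

Per-class recall (TP/(TP+FN)):
  rock: TP=243, FN=18+15+13+18=64 → 243/307 = 0.7915
  jazz: TP=154, FN=18+12+15+16=61 → 154/215 = 0.7163
  pop: TP=194, FN=45+37+31+56=169 → 194/363 = 0.5344
  classical: TP=223, FN=10+18+11+6=45 → 223/268 = 0.8321
  hiphop: TP=92, FN=34+34+38+32=138 → 92/230 = 0.4000
Lowest is class 'hiphop' with recall = 0.400.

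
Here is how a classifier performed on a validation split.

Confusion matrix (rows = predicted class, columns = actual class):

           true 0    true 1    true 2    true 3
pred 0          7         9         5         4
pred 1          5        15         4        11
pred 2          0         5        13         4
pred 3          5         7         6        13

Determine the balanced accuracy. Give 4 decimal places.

Balanced accuracy = mean of per-class recall.
  0: recall = 7/17 = 0.41176
  1: recall = 15/36 = 0.41667
  2: recall = 13/28 = 0.46429
  3: recall = 13/32 = 0.40625
Mean = (0.41176 + 0.41667 + 0.46429 + 0.40625) / 4 = 0.4247

0.4247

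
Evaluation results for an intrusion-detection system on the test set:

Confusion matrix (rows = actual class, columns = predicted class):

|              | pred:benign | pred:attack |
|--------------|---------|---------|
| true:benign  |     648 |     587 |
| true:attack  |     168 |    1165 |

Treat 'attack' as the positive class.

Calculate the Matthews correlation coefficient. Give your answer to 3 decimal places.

0.428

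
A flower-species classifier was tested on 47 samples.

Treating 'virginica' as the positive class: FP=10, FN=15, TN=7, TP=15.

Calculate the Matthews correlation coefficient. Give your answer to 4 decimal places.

MCC = (TP·TN − FP·FN) / √((TP+FP)(TP+FN)(TN+FP)(TN+FN))
Numerator = 15·7 − 10·15 = -45
Denominator = √(25·30·17·22) = √280500 = 529.6225
MCC = -45 / 529.6225 = -0.0850

-0.0850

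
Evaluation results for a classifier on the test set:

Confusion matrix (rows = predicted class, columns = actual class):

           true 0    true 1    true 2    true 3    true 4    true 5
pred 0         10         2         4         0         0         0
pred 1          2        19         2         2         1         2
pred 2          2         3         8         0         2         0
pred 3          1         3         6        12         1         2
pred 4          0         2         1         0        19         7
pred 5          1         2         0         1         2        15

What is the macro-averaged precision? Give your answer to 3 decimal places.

0.614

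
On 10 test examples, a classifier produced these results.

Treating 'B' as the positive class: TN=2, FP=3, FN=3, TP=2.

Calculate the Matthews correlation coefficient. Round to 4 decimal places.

MCC = (TP·TN − FP·FN) / √((TP+FP)(TP+FN)(TN+FP)(TN+FN))
Numerator = 2·2 − 3·3 = -5
Denominator = √(5·5·5·5) = √625 = 25.0000
MCC = -5 / 25.0000 = -0.2000

-0.2000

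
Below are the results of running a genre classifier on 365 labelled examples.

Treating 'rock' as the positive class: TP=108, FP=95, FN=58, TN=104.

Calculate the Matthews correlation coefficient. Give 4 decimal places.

MCC = (TP·TN − FP·FN) / √((TP+FP)(TP+FN)(TN+FP)(TN+FN))
Numerator = 108·104 − 95·58 = 5722
Denominator = √(203·166·199·162) = √1086356124 = 32959.9169
MCC = 5722 / 32959.9169 = 0.1736

0.1736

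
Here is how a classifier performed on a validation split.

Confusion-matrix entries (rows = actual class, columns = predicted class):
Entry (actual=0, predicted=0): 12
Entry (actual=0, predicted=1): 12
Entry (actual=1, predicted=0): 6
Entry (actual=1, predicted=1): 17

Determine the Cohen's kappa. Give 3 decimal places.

0.238

Observed agreement pₒ = trace/N = 29/47 = 0.6170
Expected agreement pₑ = Σ (rowᵢ·colᵢ)/N² = (24·18 + 23·29)/47² = 0.4975
κ = (pₒ − pₑ)/(1 − pₑ) = (0.6170 − 0.4975)/(1 − 0.4975) = 0.238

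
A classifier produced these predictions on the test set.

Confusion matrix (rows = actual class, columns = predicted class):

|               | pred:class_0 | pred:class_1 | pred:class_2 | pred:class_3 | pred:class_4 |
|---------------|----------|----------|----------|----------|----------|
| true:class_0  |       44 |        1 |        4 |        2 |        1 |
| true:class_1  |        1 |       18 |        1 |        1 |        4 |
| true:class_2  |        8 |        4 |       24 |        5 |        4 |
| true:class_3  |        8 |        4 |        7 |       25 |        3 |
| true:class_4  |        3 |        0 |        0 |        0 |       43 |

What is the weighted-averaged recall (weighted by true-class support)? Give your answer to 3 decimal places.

Per-class recall (TP/(TP+FN)):
  class_0: TP=44, FN=1+4+2+1=8 → 44/52 = 0.8462
  class_1: TP=18, FN=1+1+1+4=7 → 18/25 = 0.7200
  class_2: TP=24, FN=8+4+5+4=21 → 24/45 = 0.5333
  class_3: TP=25, FN=8+4+7+3=22 → 25/47 = 0.5319
  class_4: TP=43, FN=3+0+0+0=3 → 43/46 = 0.9348
Weighted-recall = Σ (supportᵢ/N)·recallᵢ with N=215: (52/215)·0.8462 + (25/215)·0.7200 + (45/215)·0.5333 + (47/215)·0.5319 + (46/215)·0.9348 = 0.716

0.716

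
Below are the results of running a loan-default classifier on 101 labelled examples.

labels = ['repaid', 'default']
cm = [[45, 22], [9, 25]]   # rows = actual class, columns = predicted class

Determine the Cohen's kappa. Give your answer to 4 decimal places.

Observed agreement pₒ = trace/N = 70/101 = 0.69307
Expected agreement pₑ = Σ (rowᵢ·colᵢ)/N² = (67·54 + 34·47)/101² = 0.51132
κ = (pₒ − pₑ)/(1 − pₑ) = (0.69307 − 0.51132)/(1 − 0.51132) = 0.3719

0.3719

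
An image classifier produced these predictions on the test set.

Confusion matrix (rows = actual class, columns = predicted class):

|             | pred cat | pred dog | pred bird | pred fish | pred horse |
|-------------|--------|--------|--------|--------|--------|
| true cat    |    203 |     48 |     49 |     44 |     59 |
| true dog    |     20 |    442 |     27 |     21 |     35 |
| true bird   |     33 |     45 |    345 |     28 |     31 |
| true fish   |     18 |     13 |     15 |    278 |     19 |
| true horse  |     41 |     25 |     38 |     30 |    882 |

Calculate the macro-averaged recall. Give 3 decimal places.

0.742

Per-class recall (TP/(TP+FN)):
  cat: TP=203, FN=48+49+44+59=200 → 203/403 = 0.5037
  dog: TP=442, FN=20+27+21+35=103 → 442/545 = 0.8110
  bird: TP=345, FN=33+45+28+31=137 → 345/482 = 0.7158
  fish: TP=278, FN=18+13+15+19=65 → 278/343 = 0.8105
  horse: TP=882, FN=41+25+38+30=134 → 882/1016 = 0.8681
Macro-recall = mean = (0.5037 + 0.8110 + 0.7158 + 0.8105 + 0.8681) / 5 = 0.742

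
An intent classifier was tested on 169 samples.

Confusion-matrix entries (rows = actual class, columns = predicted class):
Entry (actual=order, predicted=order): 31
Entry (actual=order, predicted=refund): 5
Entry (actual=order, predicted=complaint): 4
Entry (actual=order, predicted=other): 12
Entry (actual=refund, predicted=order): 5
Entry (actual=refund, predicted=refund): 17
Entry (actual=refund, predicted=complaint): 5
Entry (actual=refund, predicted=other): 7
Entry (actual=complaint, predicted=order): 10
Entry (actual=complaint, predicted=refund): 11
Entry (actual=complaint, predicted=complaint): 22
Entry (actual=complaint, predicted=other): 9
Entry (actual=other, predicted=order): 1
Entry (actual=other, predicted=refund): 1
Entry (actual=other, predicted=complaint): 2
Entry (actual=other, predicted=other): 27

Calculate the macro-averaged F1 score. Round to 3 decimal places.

Per-class F1 score (2·TP/(2·TP+FP+FN)):
  order: TP=31, FP=5+10+1=16, FN=5+4+12=21 → 62/99 = 0.6263
  refund: TP=17, FP=5+11+1=17, FN=5+5+7=17 → 34/68 = 0.5000
  complaint: TP=22, FP=4+5+2=11, FN=10+11+9=30 → 44/85 = 0.5176
  other: TP=27, FP=12+7+9=28, FN=1+1+2=4 → 54/86 = 0.6279
Macro-F1 score = mean = (0.6263 + 0.5000 + 0.5176 + 0.6279) / 4 = 0.568

0.568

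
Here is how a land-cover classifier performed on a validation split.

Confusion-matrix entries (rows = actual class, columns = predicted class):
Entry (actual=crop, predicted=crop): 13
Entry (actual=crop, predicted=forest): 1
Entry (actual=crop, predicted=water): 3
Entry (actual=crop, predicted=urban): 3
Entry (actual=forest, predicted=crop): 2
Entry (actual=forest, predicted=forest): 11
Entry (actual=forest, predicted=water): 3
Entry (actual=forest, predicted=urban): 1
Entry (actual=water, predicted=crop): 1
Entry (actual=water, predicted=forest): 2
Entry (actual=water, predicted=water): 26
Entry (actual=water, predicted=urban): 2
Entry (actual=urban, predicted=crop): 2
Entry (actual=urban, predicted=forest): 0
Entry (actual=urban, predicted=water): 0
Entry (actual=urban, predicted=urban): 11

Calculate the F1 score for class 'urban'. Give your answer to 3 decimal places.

Take TP from the diagonal, FP from the rest of the 'urban' prediction marginal, FN from the rest of the 'urban' actual marginal.
F1 score = 2·TP/(2·TP+FP+FN).
urban: TP=11, FP=3+1+2=6, FN=2+0+0=2 → 22/30 = 0.7333

0.733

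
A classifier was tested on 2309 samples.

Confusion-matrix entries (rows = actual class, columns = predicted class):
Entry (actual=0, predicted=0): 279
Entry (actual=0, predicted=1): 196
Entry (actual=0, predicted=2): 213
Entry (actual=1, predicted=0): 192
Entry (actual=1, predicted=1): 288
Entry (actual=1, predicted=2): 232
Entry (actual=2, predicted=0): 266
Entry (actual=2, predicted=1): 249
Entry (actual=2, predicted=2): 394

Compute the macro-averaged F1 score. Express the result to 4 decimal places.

0.4137

Per-class F1 score (2·TP/(2·TP+FP+FN)):
  0: TP=279, FP=192+266=458, FN=196+213=409 → 558/1425 = 0.39158
  1: TP=288, FP=196+249=445, FN=192+232=424 → 576/1445 = 0.39862
  2: TP=394, FP=213+232=445, FN=266+249=515 → 788/1748 = 0.45080
Macro-F1 score = mean = (0.39158 + 0.39862 + 0.45080) / 3 = 0.4137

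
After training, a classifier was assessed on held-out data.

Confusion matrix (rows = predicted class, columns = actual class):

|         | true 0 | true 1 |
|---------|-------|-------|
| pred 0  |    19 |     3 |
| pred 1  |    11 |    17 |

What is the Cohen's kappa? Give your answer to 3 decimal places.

0.453

Observed agreement pₒ = trace/N = 36/50 = 0.7200
Expected agreement pₑ = Σ (rowᵢ·colᵢ)/N² = (30·22 + 20·28)/50² = 0.4880
κ = (pₒ − pₑ)/(1 − pₑ) = (0.7200 − 0.4880)/(1 − 0.4880) = 0.453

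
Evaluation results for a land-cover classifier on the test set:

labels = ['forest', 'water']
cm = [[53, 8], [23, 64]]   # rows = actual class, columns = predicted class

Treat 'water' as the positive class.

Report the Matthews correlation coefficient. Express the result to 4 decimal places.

MCC = (TP·TN − FP·FN) / √((TP+FP)(TP+FN)(TN+FP)(TN+FN))
Numerator = 64·53 − 8·23 = 3208
Denominator = √(72·87·61·76) = √29039904 = 5388.8685
MCC = 3208 / 5388.8685 = 0.5953

0.5953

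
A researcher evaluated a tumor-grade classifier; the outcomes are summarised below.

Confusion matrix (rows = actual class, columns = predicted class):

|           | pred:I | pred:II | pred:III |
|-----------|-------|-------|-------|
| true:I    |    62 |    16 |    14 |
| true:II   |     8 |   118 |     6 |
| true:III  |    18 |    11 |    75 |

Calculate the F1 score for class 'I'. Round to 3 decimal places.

Take TP from the diagonal, FP from the rest of the 'I' prediction marginal, FN from the rest of the 'I' actual marginal.
F1 score = 2·TP/(2·TP+FP+FN).
I: TP=62, FP=8+18=26, FN=16+14=30 → 124/180 = 0.6889

0.689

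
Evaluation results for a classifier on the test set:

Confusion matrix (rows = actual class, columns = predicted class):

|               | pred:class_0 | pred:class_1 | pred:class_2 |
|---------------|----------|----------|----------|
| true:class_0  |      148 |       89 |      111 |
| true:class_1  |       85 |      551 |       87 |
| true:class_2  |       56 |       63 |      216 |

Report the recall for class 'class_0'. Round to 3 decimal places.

One-vs-rest for 'class_0': TP = diagonal; FP = other classes predicted 'class_0'; FN = 'class_0' predicted as other.
recall = TP/(TP+FN).
class_0: TP=148, FN=89+111=200 → 148/348 = 0.4253

0.425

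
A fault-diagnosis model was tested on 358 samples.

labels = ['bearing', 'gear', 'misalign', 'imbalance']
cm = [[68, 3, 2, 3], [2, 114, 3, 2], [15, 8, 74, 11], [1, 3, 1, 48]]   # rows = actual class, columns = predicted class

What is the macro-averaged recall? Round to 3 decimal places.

0.857

Per-class recall (TP/(TP+FN)):
  bearing: TP=68, FN=3+2+3=8 → 68/76 = 0.8947
  gear: TP=114, FN=2+3+2=7 → 114/121 = 0.9421
  misalign: TP=74, FN=15+8+11=34 → 74/108 = 0.6852
  imbalance: TP=48, FN=1+3+1=5 → 48/53 = 0.9057
Macro-recall = mean = (0.8947 + 0.9421 + 0.6852 + 0.9057) / 4 = 0.857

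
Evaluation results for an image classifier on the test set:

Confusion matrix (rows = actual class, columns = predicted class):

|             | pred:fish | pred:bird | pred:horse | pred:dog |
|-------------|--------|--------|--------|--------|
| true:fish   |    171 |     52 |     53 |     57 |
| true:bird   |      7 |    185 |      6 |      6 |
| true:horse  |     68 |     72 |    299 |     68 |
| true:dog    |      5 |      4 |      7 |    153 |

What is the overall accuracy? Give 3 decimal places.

Accuracy = trace / total = (171+185+299+153=808) / 1213 = 808/1213 = 0.666

0.666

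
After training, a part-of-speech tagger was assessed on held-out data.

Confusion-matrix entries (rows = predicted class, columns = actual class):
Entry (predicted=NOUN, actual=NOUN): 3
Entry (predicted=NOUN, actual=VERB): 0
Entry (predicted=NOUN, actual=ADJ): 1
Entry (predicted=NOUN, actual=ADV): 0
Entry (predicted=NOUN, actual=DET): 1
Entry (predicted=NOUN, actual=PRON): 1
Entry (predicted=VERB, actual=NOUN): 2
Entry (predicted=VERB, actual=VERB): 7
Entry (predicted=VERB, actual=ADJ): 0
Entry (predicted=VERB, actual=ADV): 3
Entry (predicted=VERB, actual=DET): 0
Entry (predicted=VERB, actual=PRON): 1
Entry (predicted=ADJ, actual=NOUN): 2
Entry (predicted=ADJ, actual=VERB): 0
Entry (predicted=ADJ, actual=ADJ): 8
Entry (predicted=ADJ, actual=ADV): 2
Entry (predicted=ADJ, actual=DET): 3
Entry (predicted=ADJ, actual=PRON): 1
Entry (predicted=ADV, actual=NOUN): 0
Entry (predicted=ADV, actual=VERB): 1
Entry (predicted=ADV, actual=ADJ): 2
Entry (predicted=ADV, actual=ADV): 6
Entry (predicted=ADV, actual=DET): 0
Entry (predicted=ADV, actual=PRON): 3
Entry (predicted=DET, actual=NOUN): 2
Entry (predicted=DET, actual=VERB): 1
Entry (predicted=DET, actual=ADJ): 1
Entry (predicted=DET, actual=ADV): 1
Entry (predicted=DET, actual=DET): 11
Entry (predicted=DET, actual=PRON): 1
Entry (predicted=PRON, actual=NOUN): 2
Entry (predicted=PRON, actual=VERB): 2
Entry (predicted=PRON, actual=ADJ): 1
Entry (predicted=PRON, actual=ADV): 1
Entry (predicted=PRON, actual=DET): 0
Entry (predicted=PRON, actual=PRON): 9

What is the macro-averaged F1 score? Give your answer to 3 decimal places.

Per-class F1 score (2·TP/(2·TP+FP+FN)):
  NOUN: TP=3, FP=0+1+0+1+1=3, FN=2+2+0+2+2=8 → 6/17 = 0.3529
  VERB: TP=7, FP=2+0+3+0+1=6, FN=0+0+1+1+2=4 → 14/24 = 0.5833
  ADJ: TP=8, FP=2+0+2+3+1=8, FN=1+0+2+1+1=5 → 16/29 = 0.5517
  ADV: TP=6, FP=0+1+2+0+3=6, FN=0+3+2+1+1=7 → 12/25 = 0.4800
  DET: TP=11, FP=2+1+1+1+1=6, FN=1+0+3+0+0=4 → 22/32 = 0.6875
  PRON: TP=9, FP=2+2+1+1+0=6, FN=1+1+1+3+1=7 → 18/31 = 0.5806
Macro-F1 score = mean = (0.3529 + 0.5833 + 0.5517 + 0.4800 + 0.6875 + 0.5806) / 6 = 0.539

0.539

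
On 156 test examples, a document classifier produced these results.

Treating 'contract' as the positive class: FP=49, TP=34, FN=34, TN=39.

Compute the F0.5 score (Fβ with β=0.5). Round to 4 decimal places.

0.4250

Fβ = (1+β²)·TP / ((1+β²)·TP + β²·FN + FP), with β²=1/4
= 1.25·34 / (1.25·34 + 0.25·34 + 49) = 0.4250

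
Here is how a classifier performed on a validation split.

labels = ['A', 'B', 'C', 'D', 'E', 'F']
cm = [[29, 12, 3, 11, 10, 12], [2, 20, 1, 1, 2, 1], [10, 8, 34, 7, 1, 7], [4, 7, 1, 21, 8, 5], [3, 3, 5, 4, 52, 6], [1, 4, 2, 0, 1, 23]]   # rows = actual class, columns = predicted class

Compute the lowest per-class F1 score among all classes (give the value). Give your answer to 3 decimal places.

Per-class F1 score (2·TP/(2·TP+FP+FN)):
  A: TP=29, FP=2+10+4+3+1=20, FN=12+3+11+10+12=48 → 58/126 = 0.4603
  B: TP=20, FP=12+8+7+3+4=34, FN=2+1+1+2+1=7 → 40/81 = 0.4938
  C: TP=34, FP=3+1+1+5+2=12, FN=10+8+7+1+7=33 → 68/113 = 0.6018
  D: TP=21, FP=11+1+7+4+0=23, FN=4+7+1+8+5=25 → 42/90 = 0.4667
  E: TP=52, FP=10+2+1+8+1=22, FN=3+3+5+4+6=21 → 104/147 = 0.7075
  F: TP=23, FP=12+1+7+5+6=31, FN=1+4+2+0+1=8 → 46/85 = 0.5412
Lowest is class 'A' with F1 score = 0.460.

0.460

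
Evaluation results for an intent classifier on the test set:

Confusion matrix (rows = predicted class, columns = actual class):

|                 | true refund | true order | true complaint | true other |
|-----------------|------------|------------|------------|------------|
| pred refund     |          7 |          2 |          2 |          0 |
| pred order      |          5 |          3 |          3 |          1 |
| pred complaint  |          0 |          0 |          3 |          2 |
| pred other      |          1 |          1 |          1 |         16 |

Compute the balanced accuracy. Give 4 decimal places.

Balanced accuracy = mean of per-class recall.
  refund: recall = 7/13 = 0.53846
  order: recall = 3/6 = 0.50000
  complaint: recall = 3/9 = 0.33333
  other: recall = 16/19 = 0.84211
Mean = (0.53846 + 0.50000 + 0.33333 + 0.84211) / 4 = 0.5535

0.5535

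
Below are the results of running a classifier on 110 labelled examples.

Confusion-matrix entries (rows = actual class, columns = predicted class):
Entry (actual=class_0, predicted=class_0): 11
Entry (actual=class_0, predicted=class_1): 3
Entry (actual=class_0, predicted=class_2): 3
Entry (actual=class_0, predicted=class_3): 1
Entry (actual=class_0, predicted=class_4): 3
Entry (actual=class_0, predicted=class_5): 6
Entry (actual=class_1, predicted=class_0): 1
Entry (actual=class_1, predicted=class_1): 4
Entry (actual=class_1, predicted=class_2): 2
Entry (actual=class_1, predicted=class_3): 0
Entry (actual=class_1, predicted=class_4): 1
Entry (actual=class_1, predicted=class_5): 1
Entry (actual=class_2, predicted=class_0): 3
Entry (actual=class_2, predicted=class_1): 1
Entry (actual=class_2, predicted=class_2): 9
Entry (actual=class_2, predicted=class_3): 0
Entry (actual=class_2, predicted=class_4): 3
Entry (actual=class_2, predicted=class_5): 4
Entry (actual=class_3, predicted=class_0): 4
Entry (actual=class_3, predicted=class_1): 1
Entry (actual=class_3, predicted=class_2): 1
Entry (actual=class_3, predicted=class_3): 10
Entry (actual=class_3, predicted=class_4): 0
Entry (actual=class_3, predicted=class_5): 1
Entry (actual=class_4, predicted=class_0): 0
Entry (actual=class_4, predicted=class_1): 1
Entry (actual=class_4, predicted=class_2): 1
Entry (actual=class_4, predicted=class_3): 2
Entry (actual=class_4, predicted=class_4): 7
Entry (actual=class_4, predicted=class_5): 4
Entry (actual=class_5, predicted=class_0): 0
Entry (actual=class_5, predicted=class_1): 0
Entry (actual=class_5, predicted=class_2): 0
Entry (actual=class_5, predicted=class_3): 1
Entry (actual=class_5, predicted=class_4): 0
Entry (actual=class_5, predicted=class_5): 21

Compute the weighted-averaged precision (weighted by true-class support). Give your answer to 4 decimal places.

0.5692

Per-class precision (TP/(TP+FP)):
  class_0: TP=11, FP=1+3+4+0+0=8 → 11/19 = 0.57895
  class_1: TP=4, FP=3+1+1+1+0=6 → 4/10 = 0.40000
  class_2: TP=9, FP=3+2+1+1+0=7 → 9/16 = 0.56250
  class_3: TP=10, FP=1+0+0+2+1=4 → 10/14 = 0.71429
  class_4: TP=7, FP=3+1+3+0+0=7 → 7/14 = 0.50000
  class_5: TP=21, FP=6+1+4+1+4=16 → 21/37 = 0.56757
Weighted-precision = Σ (supportᵢ/N)·precisionᵢ with N=110: (27/110)·0.57895 + (9/110)·0.40000 + (20/110)·0.56250 + (17/110)·0.71429 + (15/110)·0.50000 + (22/110)·0.56757 = 0.5692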